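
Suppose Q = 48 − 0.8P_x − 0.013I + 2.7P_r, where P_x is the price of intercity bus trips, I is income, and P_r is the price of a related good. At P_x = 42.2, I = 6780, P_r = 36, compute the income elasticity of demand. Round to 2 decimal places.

-3.78

Evaluating quantity at (P_x, I, P_r) gives Q = 48 − 0.8(42.2) − 0.013(6780) + 2.7(36) = 48 − 33.76 − 88.14 + 97.2 = 23.3.
∂Q/∂I = −0.013, so E_I = -0.013·(6780/23.3) ≈ -3.78.
E_I < 0: inferior good.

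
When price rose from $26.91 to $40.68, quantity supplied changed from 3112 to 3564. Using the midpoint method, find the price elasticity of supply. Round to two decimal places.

%ΔQ = (3564 − 3112)/[(3112 + 3564)/2] = 452/3338 ≈ 0.1354.
%Δp = (40.68 − 26.91)/[(26.91 + 40.68)/2] = 13.77/33.795 ≈ 0.4075.
Arc elasticity E = %ΔQ/%Δp ≈ 0.1354/0.4075 ≈ 0.33.
|E| < 1: supply is inelastic over this range.

0.33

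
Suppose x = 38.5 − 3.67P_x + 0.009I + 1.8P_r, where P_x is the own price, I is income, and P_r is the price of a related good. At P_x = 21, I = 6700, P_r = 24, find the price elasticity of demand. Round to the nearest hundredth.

-1.19

First evaluate x: 38.5 − 3.67(21) + 0.009(6700) + 1.8(24) = 38.5 − 77.07 + 60.3 + 43.2 = 64.93.
∂x/∂P_x = −3.67, so E_p = (−3.67)·(21/64.93) ≈ -1.19.
|E_p| > 1: demand is elastic.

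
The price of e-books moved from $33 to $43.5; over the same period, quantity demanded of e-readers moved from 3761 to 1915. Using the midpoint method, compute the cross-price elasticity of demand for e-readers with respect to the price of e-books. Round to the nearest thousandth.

%ΔQ_x = (1915 − 3761)/[(3761+1915)/2] = -1846/2838 ≈ -0.6505.
%ΔP_y = (43.5 − 33)/[(33+43.5)/2] ≈ 0.2745.
E_xy = -0.6505/0.2745 ≈ -2.370.
E_xy < 0, so e-readers and e-books are complements.

-2.370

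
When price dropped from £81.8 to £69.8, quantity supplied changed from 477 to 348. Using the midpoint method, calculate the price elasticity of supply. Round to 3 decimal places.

1.975

%Δq = (348 − 477)/[(477 + 348)/2] = -129/412.5 ≈ -0.3127.
%Δp = (69.8 − 81.8)/[(81.8 + 69.8)/2] = -12/75.8 ≈ -0.1583.
Arc elasticity E = %Δq/%Δp ≈ -0.3127/-0.1583 ≈ 1.975.
|E| > 1: supply is elastic over this range.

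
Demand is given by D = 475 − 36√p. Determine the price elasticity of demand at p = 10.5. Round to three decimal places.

-0.163

At p = 10.5, D = 358.3467.
dD/dp = −36/(2√p) = −36/(2·3.2404).
Point elasticity E = (dD/dp)·(p/D) = -5.5549 × 10.5/358.3467 ≈ -0.163.
|E| < 1, so demand is inelastic at this price.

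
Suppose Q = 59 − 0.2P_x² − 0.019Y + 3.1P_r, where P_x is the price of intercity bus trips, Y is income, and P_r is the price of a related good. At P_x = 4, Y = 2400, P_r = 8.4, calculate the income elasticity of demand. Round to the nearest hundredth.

Substituting, Q = 59 − 0.2(4)² − 0.019(2400) + 3.1(8.4) = 59 − 3.2 − 45.6 + 26.04 = 36.24.
∂Q/∂Y = −0.019, so E_I = -0.019·(2400/36.24) ≈ -1.26.
E_I < 0: inferior good.

-1.26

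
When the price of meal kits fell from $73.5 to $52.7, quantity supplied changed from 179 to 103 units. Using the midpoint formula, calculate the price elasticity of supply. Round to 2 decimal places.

1.64

%ΔQ = (103 − 179)/[(179 + 103)/2] = -76/141 ≈ -0.5390.
%ΔP = (52.7 − 73.5)/[(73.5 + 52.7)/2] = -20.8/63.1 ≈ -0.3296.
Arc elasticity E = %ΔQ/%ΔP ≈ -0.5390/-0.3296 ≈ 1.64.
|E| > 1: supply is elastic over this range.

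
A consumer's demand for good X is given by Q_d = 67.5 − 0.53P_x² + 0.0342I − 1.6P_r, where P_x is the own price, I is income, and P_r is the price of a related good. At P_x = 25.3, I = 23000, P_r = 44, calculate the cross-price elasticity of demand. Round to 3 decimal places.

First evaluate Q_d: 67.5 − 0.53(25.3)² + 0.0342(23000) − 1.6(44) = 67.5 − 339.2477 + 786.6 − 70.4 = 444.4523.
∂Q_d/∂P_r = −1.6, so E_xy = -1.6·(44/444.4523) ≈ -0.158.
E_xy < 0: the goods are complements.

-0.158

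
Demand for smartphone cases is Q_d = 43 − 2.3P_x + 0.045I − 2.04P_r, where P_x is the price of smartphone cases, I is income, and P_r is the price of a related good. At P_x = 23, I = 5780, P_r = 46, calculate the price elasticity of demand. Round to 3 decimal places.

Evaluating quantity at (P_x, I, P_r) gives Q_d = 43 − 2.3(23) + 0.045(5780) − 2.04(46) = 43 − 52.9 + 260.1 − 93.84 = 156.36.
∂Q_d/∂P_x = −2.3, so E_p = (−2.3)·(23/156.36) ≈ -0.338.
|E_p| < 1: demand is inelastic.

-0.338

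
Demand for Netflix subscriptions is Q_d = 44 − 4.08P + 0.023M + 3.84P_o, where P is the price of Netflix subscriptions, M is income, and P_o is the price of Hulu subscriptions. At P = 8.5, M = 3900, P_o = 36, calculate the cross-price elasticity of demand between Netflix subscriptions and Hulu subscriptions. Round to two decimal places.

Substituting, Q_d = 44 − 4.08(8.5) + 0.023(3900) + 3.84(36) = 44 − 34.68 + 89.7 + 138.24 = 237.26.
∂Q_d/∂P_o = +3.84, so E_xy = 3.84·(36/237.26) ≈ 0.58.
E_xy > 0: the goods are substitutes.

0.58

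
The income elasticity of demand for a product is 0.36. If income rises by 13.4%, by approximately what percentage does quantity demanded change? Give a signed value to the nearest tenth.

%ΔQ ≈ E × %ΔI = (0.36) × (13.4%) ≈ 4.8%.

4.8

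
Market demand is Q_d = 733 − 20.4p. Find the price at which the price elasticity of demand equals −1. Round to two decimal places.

17.97

For linear demand Q_d = a − bp, E = −bp/(a − bp). |E| = 1 ⇒ bp = a − bp ⇒ p = a/(2b).
p = 733/(2·20.4) ≈ 17.97.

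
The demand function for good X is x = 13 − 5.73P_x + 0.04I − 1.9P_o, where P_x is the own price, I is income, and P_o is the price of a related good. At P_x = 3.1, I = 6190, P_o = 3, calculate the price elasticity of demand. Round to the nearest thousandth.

First evaluate x: 13 − 5.73(3.1) + 0.04(6190) − 1.9(3) = 13 − 17.763 + 247.6 − 5.7 = 237.137.
∂x/∂P_x = −5.73, so E_p = (−5.73)·(3.1/237.137) ≈ -0.075.
|E_p| < 1: demand is inelastic.

-0.075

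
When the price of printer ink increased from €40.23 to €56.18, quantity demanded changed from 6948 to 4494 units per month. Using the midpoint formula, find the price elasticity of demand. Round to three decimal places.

%Δq = (4494 − 6948)/[(6948 + 4494)/2] = -2454/5721 ≈ -0.4289.
%ΔP = (56.18 − 40.23)/[(40.23 + 56.18)/2] = 15.95/48.205 ≈ 0.3309.
Arc elasticity E = %Δq/%ΔP ≈ -0.4289/0.3309 ≈ -1.296.
|E| > 1: demand is elastic over this range.

-1.296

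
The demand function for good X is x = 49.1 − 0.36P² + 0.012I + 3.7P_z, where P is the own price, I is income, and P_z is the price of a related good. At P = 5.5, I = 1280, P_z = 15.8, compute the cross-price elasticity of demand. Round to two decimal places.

At the given point, x = 49.1 − 0.36(5.5)² + 0.012(1280) + 3.7(15.8) = 49.1 − 10.89 + 15.36 + 58.46 = 112.03.
∂x/∂P_z = +3.7, so E_xy = 3.7·(15.8/112.03) ≈ 0.52.
E_xy > 0: the goods are substitutes.

0.52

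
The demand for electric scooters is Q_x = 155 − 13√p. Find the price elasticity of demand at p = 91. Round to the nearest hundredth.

-2.00

At p = 91, Q_x = 30.9879.
dQ_x/dp = −13/(2√p) = −13/(2·9.5394).
Point elasticity E = (dQ_x/dp)·(p/Q_x) = -0.6814 × 91/30.9879 ≈ -2.00.
|E| > 1, so demand is elastic at this price.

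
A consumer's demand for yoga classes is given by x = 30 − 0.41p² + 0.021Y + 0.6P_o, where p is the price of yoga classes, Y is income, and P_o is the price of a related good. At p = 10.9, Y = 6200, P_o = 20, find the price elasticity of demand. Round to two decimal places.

-0.79

Evaluating quantity at (p, Y, P_o) gives x = 30 − 0.41(10.9)² + 0.021(6200) + 0.6(20) = 30 − 48.7121 + 130.2 + 12 = 123.4879.
∂x/∂p = −2·0.41·p = -8.938, so E_p = -8.938·(10.9/123.4879) ≈ -0.79.
|E_p| < 1: demand is inelastic.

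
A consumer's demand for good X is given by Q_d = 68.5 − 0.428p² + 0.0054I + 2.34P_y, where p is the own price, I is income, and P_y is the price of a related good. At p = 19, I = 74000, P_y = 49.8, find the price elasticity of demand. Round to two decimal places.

Evaluating quantity at (p, I, P_y) gives Q_d = 68.5 − 0.428(19)² + 0.0054(74000) + 2.34(49.8) = 68.5 − 154.508 + 399.6 + 116.532 = 430.124.
∂Q_d/∂p = −2·0.428·p = -16.264, so E_p = -16.264·(19/430.124) ≈ -0.72.
|E_p| < 1: demand is inelastic.

-0.72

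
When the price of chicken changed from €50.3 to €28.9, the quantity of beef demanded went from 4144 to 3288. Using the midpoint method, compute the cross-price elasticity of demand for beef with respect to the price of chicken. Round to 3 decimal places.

%ΔQ_x = (3288 − 4144)/[(4144+3288)/2] = -856/3716 ≈ -0.2304.
%ΔP_y = (28.9 − 50.3)/[(50.3+28.9)/2] ≈ -0.5404.
E_xy = -0.2304/-0.5404 ≈ 0.426.
E_xy > 0, so beef and chicken are substitutes.

0.426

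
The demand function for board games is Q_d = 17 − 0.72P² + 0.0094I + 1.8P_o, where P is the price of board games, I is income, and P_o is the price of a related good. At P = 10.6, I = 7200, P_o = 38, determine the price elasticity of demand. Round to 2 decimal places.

Q_d = 17 − 0.72(10.6)² + 0.0094(7200) + 1.8(38) = 17 − 80.8992 + 67.68 + 68.4 = 72.1808.
∂Q_d/∂P = −2·0.72·P = -15.264, so E_p = -15.264·(10.6/72.1808) ≈ -2.24.
|E_p| > 1: demand is elastic.

-2.24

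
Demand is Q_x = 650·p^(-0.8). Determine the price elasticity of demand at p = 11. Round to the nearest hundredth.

For a Cobb–Douglas (constant-elasticity) form Q_x = A·p^α·…, the elasticity with respect to p equals the exponent α at every point.
Here the exponent on p is -0.8, so the price elasticity of demand is -0.80.

-0.80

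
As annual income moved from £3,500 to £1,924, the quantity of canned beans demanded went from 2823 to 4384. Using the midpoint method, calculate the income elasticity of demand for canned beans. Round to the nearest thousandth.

%ΔQ = (4384 − 2823)/[(2823+4384)/2] = 1561/3603.5 ≈ 0.4332.
%ΔI = (1,924 − 3,500)/[(3,500+1,924)/2] = -1576/2712 ≈ -0.5811.
E_I = %ΔQ/%ΔI ≈ -0.745.
E_I < 0: inferior good.

-0.745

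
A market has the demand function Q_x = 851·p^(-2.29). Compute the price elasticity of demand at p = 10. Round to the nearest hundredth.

-2.29

For a Cobb–Douglas (constant-elasticity) form Q_x = A·p^α·…, the elasticity with respect to p equals the exponent α at every point.
Here the exponent on p is -2.29, so the price elasticity of demand is -2.29.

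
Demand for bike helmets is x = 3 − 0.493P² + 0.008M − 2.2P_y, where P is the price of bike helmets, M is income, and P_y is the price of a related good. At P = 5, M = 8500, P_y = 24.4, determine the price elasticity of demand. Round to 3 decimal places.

-4.935

First evaluate x: 3 − 0.493(5)² + 0.008(8500) − 2.2(24.4) = 3 − 12.325 + 68 − 53.68 = 4.995.
∂x/∂P = −2·0.493·P = -4.93, so E_p = -4.93·(5/4.995) ≈ -4.935.
|E_p| > 1: demand is elastic.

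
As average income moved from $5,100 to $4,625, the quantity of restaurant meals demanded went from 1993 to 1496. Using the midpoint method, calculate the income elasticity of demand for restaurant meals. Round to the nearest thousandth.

%ΔQ = (1496 − 1993)/[(1993+1496)/2] = -497/1744.5 ≈ -0.2849.
%ΔY = (4,625 − 5,100)/[(5,100+4,625)/2] = -475/4862.5 ≈ -0.0977.
E_I = %ΔQ/%ΔY ≈ 2.916.
E_I > 1: normal good (luxury).

2.916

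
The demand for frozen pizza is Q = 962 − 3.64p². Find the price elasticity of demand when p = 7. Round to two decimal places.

-0.46

At p = 7, Q = 783.64.
dQ/dp = −2·3.64·p = −50.96.
Point elasticity E = (dQ/dp)·(p/Q) = -50.96 × 7/783.64 ≈ -0.46.
|E| < 1, so demand is inelastic at this price.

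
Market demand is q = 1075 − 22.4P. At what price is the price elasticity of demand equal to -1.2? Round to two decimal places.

Set −bP/(a − bP) = −1.2 ⇒ bP = 1.2(a − bP) ⇒ bP(1+1.2) = 1.2·a.
P = 1.2·1075/(22.4·2.2) ≈ 26.18.

26.18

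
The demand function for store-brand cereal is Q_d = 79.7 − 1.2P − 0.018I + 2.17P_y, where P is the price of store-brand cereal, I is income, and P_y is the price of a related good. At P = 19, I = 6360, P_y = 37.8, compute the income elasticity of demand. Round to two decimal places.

Substituting, Q_d = 79.7 − 1.2(19) − 0.018(6360) + 2.17(37.8) = 79.7 − 22.8 − 114.48 + 82.026 = 24.446.
∂Q_d/∂I = −0.018, so E_I = -0.018·(6360/24.446) ≈ -4.68.
E_I < 0: inferior good.

-4.68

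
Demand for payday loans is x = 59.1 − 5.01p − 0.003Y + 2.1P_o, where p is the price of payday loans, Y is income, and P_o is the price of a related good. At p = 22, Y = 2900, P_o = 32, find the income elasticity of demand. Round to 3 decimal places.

x = 59.1 − 5.01(22) − 0.003(2900) + 2.1(32) = 59.1 − 110.22 − 8.7 + 67.2 = 7.38.
∂x/∂Y = −0.003, so E_I = -0.003·(2900/7.38) ≈ -1.179.
E_I < 0: inferior good.

-1.179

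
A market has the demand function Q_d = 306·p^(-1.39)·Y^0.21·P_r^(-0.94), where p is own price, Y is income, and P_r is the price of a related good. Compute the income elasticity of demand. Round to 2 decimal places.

For a Cobb–Douglas (constant-elasticity) form Q_d = A·Y^α·…, the elasticity with respect to Y equals the exponent α at every point.
Here the exponent on Y is 0.21, so the income elasticity of demand is 0.21.

0.21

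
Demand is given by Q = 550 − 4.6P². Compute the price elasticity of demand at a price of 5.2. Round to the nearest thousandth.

At P = 5.2, Q = 425.616.
dQ/dP = −2·4.6·P = −47.84.
Point elasticity E = (dQ/dP)·(P/Q) = -47.84 × 5.2/425.616 ≈ -0.584.
|E| < 1, so demand is inelastic at this price.

-0.584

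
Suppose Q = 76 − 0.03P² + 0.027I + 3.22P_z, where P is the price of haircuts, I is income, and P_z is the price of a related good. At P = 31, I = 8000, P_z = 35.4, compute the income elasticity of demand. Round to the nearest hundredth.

Evaluating quantity at (P, I, P_z) gives Q = 76 − 0.03(31)² + 0.027(8000) + 3.22(35.4) = 76 − 28.83 + 216 + 113.988 = 377.158.
∂Q/∂I = +0.027, so E_I = 0.027·(8000/377.158) ≈ 0.57.
E_I ∈ (0,1): normal good (necessity).

0.57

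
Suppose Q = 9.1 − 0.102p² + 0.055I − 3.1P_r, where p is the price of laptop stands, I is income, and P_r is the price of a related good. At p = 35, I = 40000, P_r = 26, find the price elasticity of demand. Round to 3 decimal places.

-0.125

Substituting, Q = 9.1 − 0.102(35)² + 0.055(40000) − 3.1(26) = 9.1 − 124.95 + 2200 − 80.6 = 2003.55.
∂Q/∂p = −2·0.102·p = -7.14, so E_p = -7.14·(35/2003.55) ≈ -0.125.
|E_p| < 1: demand is inelastic.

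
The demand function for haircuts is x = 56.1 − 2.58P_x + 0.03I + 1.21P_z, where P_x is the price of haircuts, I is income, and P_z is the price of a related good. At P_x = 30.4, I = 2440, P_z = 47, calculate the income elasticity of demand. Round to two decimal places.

Substituting, x = 56.1 − 2.58(30.4) + 0.03(2440) + 1.21(47) = 56.1 − 78.432 + 73.2 + 56.87 = 107.738.
∂x/∂I = +0.03, so E_I = 0.03·(2440/107.738) ≈ 0.68.
E_I ∈ (0,1): normal good (necessity).

0.68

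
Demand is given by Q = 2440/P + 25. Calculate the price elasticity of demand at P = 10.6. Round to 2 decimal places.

-0.90

At P = 10.6, Q = 255.1887.
dQ/dP = −2440/P² = −21.7159.
Point elasticity E = (dQ/dP)·(P/Q) = -21.7159 × 10.6/255.1887 ≈ -0.90.
|E| < 1, so demand is inelastic at this price.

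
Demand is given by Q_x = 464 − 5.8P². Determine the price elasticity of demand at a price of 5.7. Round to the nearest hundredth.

-1.37

At P = 5.7, Q_x = 275.558.
dQ_x/dP = −2·5.8·P = −66.12.
Point elasticity E = (dQ_x/dP)·(P/Q_x) = -66.12 × 5.7/275.558 ≈ -1.37.
|E| > 1, so demand is elastic at this price.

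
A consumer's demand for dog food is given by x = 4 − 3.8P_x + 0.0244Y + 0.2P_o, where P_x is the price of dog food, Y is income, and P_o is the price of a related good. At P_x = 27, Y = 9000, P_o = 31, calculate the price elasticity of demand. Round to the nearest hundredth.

-0.81

First evaluate x: 4 − 3.8(27) + 0.0244(9000) + 0.2(31) = 4 − 102.6 + 219.6 + 6.2 = 127.2.
∂x/∂P_x = −3.8, so E_p = (−3.8)·(27/127.2) ≈ -0.81.
|E_p| < 1: demand is inelastic.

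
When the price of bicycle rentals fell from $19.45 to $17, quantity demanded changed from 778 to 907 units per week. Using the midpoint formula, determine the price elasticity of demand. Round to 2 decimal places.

-1.14

%Δq = (907 − 778)/[(778 + 907)/2] = 129/842.5 ≈ 0.1531.
%ΔP = (17 − 19.45)/[(19.45 + 17)/2] = -2.45/18.225 ≈ -0.1344.
Arc elasticity E = %Δq/%ΔP ≈ 0.1531/-0.1344 ≈ -1.14.
|E| > 1: demand is elastic over this range.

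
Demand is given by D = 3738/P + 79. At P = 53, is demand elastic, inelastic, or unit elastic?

At P = 53, D = 149.5283.
dD/dP = −3738/P² = −1.3307.
Point elasticity E = (dD/dP)·(P/D) = -1.3307 × 53/149.5283 ≈ -0.472.
|E| ≈ 0.472 < 1, so demand is inelastic.

inelastic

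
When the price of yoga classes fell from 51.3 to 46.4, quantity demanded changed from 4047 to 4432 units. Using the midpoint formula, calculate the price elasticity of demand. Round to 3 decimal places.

%Δq = (4432 − 4047)/[(4047 + 4432)/2] = 385/4239.5 ≈ 0.0908.
%ΔP = (46.4 − 51.3)/[(51.3 + 46.4)/2] = -4.9/48.85 ≈ -0.1003.
Arc elasticity E = %Δq/%ΔP ≈ 0.0908/-0.1003 ≈ -0.905.
|E| < 1: demand is inelastic over this range.

-0.905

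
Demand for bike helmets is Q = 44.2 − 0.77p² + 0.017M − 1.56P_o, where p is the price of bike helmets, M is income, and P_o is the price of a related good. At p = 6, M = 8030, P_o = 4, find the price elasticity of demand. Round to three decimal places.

-0.378

At the given point, Q = 44.2 − 0.77(6)² + 0.017(8030) − 1.56(4) = 44.2 − 27.72 + 136.51 − 6.24 = 146.75.
∂Q/∂p = −2·0.77·p = -9.24, so E_p = -9.24·(6/146.75) ≈ -0.378.
|E_p| < 1: demand is inelastic.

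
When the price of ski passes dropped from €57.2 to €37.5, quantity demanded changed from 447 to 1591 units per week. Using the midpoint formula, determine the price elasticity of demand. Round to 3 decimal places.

%ΔQ = (1591 − 447)/[(447 + 1591)/2] = 1144/1019 ≈ 1.1227.
%Δp = (37.5 − 57.2)/[(57.2 + 37.5)/2] = -19.7/47.35 ≈ -0.4161.
Arc elasticity E = %ΔQ/%Δp ≈ 1.1227/-0.4161 ≈ -2.698.
|E| > 1: demand is elastic over this range.

-2.698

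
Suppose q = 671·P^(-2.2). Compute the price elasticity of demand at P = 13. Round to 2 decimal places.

-2.20

For a Cobb–Douglas (constant-elasticity) form q = A·P^α·…, the elasticity with respect to P equals the exponent α at every point.
Here the exponent on P is -2.2, so the price elasticity of demand is -2.20.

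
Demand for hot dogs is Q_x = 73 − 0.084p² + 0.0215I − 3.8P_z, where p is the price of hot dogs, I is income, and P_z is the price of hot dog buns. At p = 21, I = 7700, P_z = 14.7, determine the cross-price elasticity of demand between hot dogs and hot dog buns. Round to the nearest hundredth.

-0.38

At the given point, Q_x = 73 − 0.084(21)² + 0.0215(7700) − 3.8(14.7) = 73 − 37.044 + 165.55 − 55.86 = 145.646.
∂Q_x/∂P_z = −3.8, so E_xy = -3.8·(14.7/145.646) ≈ -0.38.
E_xy < 0: the goods are complements.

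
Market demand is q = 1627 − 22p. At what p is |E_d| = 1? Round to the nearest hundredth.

For linear demand q = a − bp, E = −bp/(a − bp). |E| = 1 ⇒ bp = a − bp ⇒ p = a/(2b).
p = 1627/(2·22) ≈ 36.98.

36.98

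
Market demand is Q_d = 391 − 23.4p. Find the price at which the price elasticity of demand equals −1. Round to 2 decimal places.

For linear demand Q_d = a − bp, E = −bp/(a − bp). |E| = 1 ⇒ bp = a − bp ⇒ p = a/(2b).
p = 391/(2·23.4) ≈ 8.35.

8.35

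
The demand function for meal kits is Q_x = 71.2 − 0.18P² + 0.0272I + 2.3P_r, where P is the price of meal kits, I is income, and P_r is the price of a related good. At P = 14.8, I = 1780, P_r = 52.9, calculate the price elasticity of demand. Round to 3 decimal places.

First evaluate Q_x: 71.2 − 0.18(14.8)² + 0.0272(1780) + 2.3(52.9) = 71.2 − 39.4272 + 48.416 + 121.67 = 201.8588.
∂Q_x/∂P = −2·0.18·P = -5.328, so E_p = -5.328·(14.8/201.8588) ≈ -0.391.
|E_p| < 1: demand is inelastic.

-0.391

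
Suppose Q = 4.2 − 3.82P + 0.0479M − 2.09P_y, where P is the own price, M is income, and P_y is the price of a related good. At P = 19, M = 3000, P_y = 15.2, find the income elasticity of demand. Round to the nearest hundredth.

First evaluate Q: 4.2 − 3.82(19) + 0.0479(3000) − 2.09(15.2) = 4.2 − 72.58 + 143.7 − 31.768 = 43.552.
∂Q/∂M = +0.0479, so E_I = 0.0479·(3000/43.552) ≈ 3.30.
E_I > 1: normal good (luxury).

3.30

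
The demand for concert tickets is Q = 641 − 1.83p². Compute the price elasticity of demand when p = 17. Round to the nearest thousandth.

-9.433

At p = 17, Q = 112.13.
dQ/dp = −2·1.83·p = −62.22.
Point elasticity E = (dQ/dp)·(p/Q) = -62.22 × 17/112.13 ≈ -9.433.
|E| > 1, so demand is elastic at this price.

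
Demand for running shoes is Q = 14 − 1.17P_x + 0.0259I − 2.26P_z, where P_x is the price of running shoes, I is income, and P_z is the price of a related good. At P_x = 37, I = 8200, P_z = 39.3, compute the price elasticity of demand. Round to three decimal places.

-0.459

Evaluating quantity at (P_x, I, P_z) gives Q = 14 − 1.17(37) + 0.0259(8200) − 2.26(39.3) = 14 − 43.29 + 212.38 − 88.818 = 94.272.
∂Q/∂P_x = −1.17, so E_p = (−1.17)·(37/94.272) ≈ -0.459.
|E_p| < 1: demand is inelastic.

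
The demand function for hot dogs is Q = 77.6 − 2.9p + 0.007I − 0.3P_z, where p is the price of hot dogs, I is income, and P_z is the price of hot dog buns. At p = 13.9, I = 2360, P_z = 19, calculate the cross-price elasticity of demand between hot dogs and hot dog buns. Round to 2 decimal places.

-0.12

Q = 77.6 − 2.9(13.9) + 0.007(2360) − 0.3(19) = 77.6 − 40.31 + 16.52 − 5.7 = 48.11.
∂Q/∂P_z = −0.3, so E_xy = -0.3·(19/48.11) ≈ -0.12.
E_xy < 0: the goods are complements.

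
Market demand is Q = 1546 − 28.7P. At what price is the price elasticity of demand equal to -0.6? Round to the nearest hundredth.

Set −bP/(a − bP) = −0.6 ⇒ bP = 0.6(a − bP) ⇒ bP(1+0.6) = 0.6·a.
P = 0.6·1546/(28.7·1.6) ≈ 20.20.

20.20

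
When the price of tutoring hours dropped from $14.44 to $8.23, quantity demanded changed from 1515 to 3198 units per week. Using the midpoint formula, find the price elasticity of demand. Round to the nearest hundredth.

%ΔQ = (3198 − 1515)/[(1515 + 3198)/2] = 1683/2356.5 ≈ 0.7142.
%Δp = (8.23 − 14.44)/[(14.44 + 8.23)/2] = -6.21/11.335 ≈ -0.5479.
Arc elasticity E = %ΔQ/%Δp ≈ 0.7142/-0.5479 ≈ -1.30.
|E| > 1: demand is elastic over this range.

-1.30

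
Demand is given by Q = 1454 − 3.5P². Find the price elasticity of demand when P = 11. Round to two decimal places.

-0.82

At P = 11, Q = 1030.5.
dQ/dP = −2·3.5·P = −77.
Point elasticity E = (dQ/dP)·(P/Q) = -77 × 11/1030.5 ≈ -0.82.
|E| < 1, so demand is inelastic at this price.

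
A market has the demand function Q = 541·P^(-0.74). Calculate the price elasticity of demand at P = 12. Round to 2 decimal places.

For a Cobb–Douglas (constant-elasticity) form Q = A·P^α·…, the elasticity with respect to P equals the exponent α at every point.
Here the exponent on P is -0.74, so the price elasticity of demand is -0.74.

-0.74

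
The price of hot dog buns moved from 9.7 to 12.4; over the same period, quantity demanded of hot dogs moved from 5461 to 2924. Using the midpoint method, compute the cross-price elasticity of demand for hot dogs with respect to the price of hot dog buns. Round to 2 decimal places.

%ΔQ_x = (2924 − 5461)/[(5461+2924)/2] = -2537/4192.5 ≈ -0.6051.
%ΔP_y = (12.4 − 9.7)/[(9.7+12.4)/2] ≈ 0.2443.
E_xy = -0.6051/0.2443 ≈ -2.48.
E_xy < 0, so hot dogs and hot dog buns are complements.

-2.48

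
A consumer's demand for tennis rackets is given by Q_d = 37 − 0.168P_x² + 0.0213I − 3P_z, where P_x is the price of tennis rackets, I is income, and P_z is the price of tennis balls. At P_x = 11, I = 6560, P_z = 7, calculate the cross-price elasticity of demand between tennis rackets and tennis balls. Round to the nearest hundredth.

-0.16

First evaluate Q_d: 37 − 0.168(11)² + 0.0213(6560) − 3(7) = 37 − 20.328 + 139.728 − 21 = 135.4.
∂Q_d/∂P_z = −3, so E_xy = -3·(7/135.4) ≈ -0.16.
E_xy < 0: the goods are complements.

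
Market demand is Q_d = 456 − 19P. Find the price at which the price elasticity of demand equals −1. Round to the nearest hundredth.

For linear demand Q_d = a − bP, E = −bP/(a − bP). |E| = 1 ⇒ bP = a − bP ⇒ P = a/(2b).
P = 456/(2·19) = 12.00.

12.00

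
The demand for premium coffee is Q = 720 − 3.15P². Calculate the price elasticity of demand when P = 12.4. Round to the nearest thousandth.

At P = 12.4, Q = 235.656.
dQ/dP = −2·3.15·P = −78.12.
Point elasticity E = (dQ/dP)·(P/Q) = -78.12 × 12.4/235.656 ≈ -4.111.
|E| > 1, so demand is elastic at this price.

-4.111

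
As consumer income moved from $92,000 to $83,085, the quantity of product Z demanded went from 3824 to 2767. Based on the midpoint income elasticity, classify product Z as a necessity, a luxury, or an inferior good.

%ΔQ = (2767 − 3824)/[(3824+2767)/2] = -1057/3295.5 ≈ -0.3207.
%ΔI = (83,085 − 92,000)/[(92,000+83,085)/2] = -8915/87542.5 ≈ -0.1018.
E_I = %ΔQ/%ΔI ≈ 3.150.
E_I > 1: normal good (luxury).

luxury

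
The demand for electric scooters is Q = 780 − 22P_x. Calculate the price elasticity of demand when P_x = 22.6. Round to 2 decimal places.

At P_x = 22.6, Q = 282.8.
dQ/dP_x = −22.
Point elasticity E = (dQ/dP_x)·(P_x/Q) = -22 × 22.6/282.8 ≈ -1.76.
|E| > 1, so demand is elastic at this price.

-1.76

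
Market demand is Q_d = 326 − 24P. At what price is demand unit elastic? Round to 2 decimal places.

6.79

For linear demand Q_d = a − bP, E = −bP/(a − bP). |E| = 1 ⇒ bP = a − bP ⇒ P = a/(2b).
P = 326/(2·24) ≈ 6.79.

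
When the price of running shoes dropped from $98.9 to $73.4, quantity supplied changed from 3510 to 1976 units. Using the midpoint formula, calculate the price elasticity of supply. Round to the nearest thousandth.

1.889

%Δq = (1976 − 3510)/[(3510 + 1976)/2] = -1534/2743 ≈ -0.5592.
%ΔP = (73.4 − 98.9)/[(98.9 + 73.4)/2] = -25.5/86.15 ≈ -0.2960.
Arc elasticity E = %Δq/%ΔP ≈ -0.5592/-0.2960 ≈ 1.889.
|E| > 1: supply is elastic over this range.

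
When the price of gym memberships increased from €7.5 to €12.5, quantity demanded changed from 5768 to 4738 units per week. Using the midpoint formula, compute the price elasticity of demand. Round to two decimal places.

%Δq = (4738 − 5768)/[(5768 + 4738)/2] = -1030/5253 ≈ -0.1961.
%ΔP = (12.5 − 7.5)/[(7.5 + 12.5)/2] = 5/10 ≈ 0.5000.
Arc elasticity E = %Δq/%ΔP ≈ -0.1961/0.5000 ≈ -0.39.
|E| < 1: demand is inelastic over this range.

-0.39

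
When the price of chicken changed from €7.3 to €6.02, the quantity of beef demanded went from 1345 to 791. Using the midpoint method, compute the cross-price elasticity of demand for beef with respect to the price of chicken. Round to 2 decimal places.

2.70

%ΔQ_x = (791 − 1345)/[(1345+791)/2] = -554/1068 ≈ -0.5187.
%ΔP_y = (6.02 − 7.3)/[(7.3+6.02)/2] ≈ -0.1922.
E_xy = -0.5187/-0.1922 ≈ 2.70.
E_xy > 0, so beef and chicken are substitutes.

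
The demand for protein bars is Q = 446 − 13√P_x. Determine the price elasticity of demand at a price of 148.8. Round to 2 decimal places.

-0.28

At P_x = 148.8, Q = 287.4213.
dQ/dP_x = −13/(2√P_x) = −13/(2·12.1984).
Point elasticity E = (dQ/dP_x)·(P_x/Q) = -0.5329 × 148.8/287.4213 ≈ -0.28.
|E| < 1, so demand is inelastic at this price.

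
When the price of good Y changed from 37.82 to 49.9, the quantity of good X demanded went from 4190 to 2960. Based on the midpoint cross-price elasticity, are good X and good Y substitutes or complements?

%ΔQ_x = (2960 − 4190)/[(4190+2960)/2] = -1230/3575 ≈ -0.3441.
%ΔP_y = (49.9 − 37.82)/[(37.82+49.9)/2] ≈ 0.2754.
E_xy = -0.3441/0.2754 ≈ -1.249.
E_xy < 0, so the goods are complements.

complements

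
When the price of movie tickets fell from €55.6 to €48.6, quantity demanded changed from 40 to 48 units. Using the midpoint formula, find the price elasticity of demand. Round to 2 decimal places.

-1.35

%ΔQ = (48 − 40)/[(40 + 48)/2] = 8/44 ≈ 0.1818.
%ΔP = (48.6 − 55.6)/[(55.6 + 48.6)/2] = -7/52.1 ≈ -0.1344.
Arc elasticity E = %ΔQ/%ΔP ≈ 0.1818/-0.1344 ≈ -1.35.
|E| > 1: demand is elastic over this range.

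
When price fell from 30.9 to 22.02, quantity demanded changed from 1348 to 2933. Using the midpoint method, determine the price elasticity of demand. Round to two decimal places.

%ΔQ = (2933 − 1348)/[(1348 + 2933)/2] = 1585/2140.5 ≈ 0.7405.
%Δp = (22.02 − 30.9)/[(30.9 + 22.02)/2] = -8.88/26.46 ≈ -0.3356.
Arc elasticity E = %ΔQ/%Δp ≈ 0.7405/-0.3356 ≈ -2.21.
|E| > 1: demand is elastic over this range.

-2.21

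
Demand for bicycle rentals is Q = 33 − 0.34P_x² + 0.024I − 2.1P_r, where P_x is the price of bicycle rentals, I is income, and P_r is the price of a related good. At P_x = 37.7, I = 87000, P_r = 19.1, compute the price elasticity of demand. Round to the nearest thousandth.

Substituting, Q = 33 − 0.34(37.7)² + 0.024(87000) − 2.1(19.1) = 33 − 483.2386 + 2088 − 40.11 = 1597.6514.
∂Q/∂P_x = −2·0.34·P_x = -25.636, so E_p = -25.636·(37.7/1597.6514) ≈ -0.605.
|E_p| < 1: demand is inelastic.

-0.605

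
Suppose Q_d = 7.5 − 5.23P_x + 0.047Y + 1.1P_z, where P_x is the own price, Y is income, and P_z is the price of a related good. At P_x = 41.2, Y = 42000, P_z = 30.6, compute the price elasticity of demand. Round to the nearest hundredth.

Q_d = 7.5 − 5.23(41.2) + 0.047(42000) + 1.1(30.6) = 7.5 − 215.476 + 1974 + 33.66 = 1799.684.
∂Q_d/∂P_x = −5.23, so E_p = (−5.23)·(41.2/1799.684) ≈ -0.12.
|E_p| < 1: demand is inelastic.

-0.12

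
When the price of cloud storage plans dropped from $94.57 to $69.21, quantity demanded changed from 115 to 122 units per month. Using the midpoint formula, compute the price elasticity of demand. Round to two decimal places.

%Δq = (122 − 115)/[(115 + 122)/2] = 7/118.5 ≈ 0.0591.
%ΔP = (69.21 − 94.57)/[(94.57 + 69.21)/2] = -25.36/81.89 ≈ -0.3097.
Arc elasticity E = %Δq/%ΔP ≈ 0.0591/-0.3097 ≈ -0.19.
|E| < 1: demand is inelastic over this range.

-0.19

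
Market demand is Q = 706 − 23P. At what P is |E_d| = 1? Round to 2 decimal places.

15.35

For linear demand Q = a − bP, E = −bP/(a − bP). |E| = 1 ⇒ bP = a − bP ⇒ P = a/(2b).
P = 706/(2·23) ≈ 15.35.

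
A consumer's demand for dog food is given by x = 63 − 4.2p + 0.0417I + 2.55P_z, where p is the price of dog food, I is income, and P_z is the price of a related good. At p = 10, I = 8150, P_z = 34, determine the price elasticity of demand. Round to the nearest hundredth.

-0.09

Evaluating quantity at (p, I, P_z) gives x = 63 − 4.2(10) + 0.0417(8150) + 2.55(34) = 63 − 42 + 339.855 + 86.7 = 447.555.
∂x/∂p = −4.2, so E_p = (−4.2)·(10/447.555) ≈ -0.09.
|E_p| < 1: demand is inelastic.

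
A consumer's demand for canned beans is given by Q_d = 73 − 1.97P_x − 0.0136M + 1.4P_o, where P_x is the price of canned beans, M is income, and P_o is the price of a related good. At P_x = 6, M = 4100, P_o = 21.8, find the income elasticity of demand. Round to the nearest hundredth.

First evaluate Q_d: 73 − 1.97(6) − 0.0136(4100) + 1.4(21.8) = 73 − 11.82 − 55.76 + 30.52 = 35.94.
∂Q_d/∂M = −0.0136, so E_I = -0.0136·(4100/35.94) ≈ -1.55.
E_I < 0: inferior good.

-1.55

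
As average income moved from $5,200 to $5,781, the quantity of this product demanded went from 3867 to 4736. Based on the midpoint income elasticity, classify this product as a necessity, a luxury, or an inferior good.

%ΔQ = (4736 − 3867)/[(3867+4736)/2] = 869/4301.5 ≈ 0.2020.
%ΔI = (5,781 − 5,200)/[(5,200+5,781)/2] = 581/5490.5 ≈ 0.1058.
E_I = %ΔQ/%ΔI ≈ 1.909.
E_I > 1: normal good (luxury).

luxury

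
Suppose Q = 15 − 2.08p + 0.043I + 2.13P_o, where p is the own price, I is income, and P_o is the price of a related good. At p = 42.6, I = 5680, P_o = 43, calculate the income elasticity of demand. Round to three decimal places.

0.931

Evaluating quantity at (p, I, P_o) gives Q = 15 − 2.08(42.6) + 0.043(5680) + 2.13(43) = 15 − 88.608 + 244.24 + 91.59 = 262.222.
∂Q/∂I = +0.043, so E_I = 0.043·(5680/262.222) ≈ 0.931.
E_I ∈ (0,1): normal good (necessity).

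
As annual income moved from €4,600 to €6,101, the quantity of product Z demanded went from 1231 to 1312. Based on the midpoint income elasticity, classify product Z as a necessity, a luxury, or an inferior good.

%ΔQ = (1312 − 1231)/[(1231+1312)/2] = 81/1271.5 ≈ 0.0637.
%ΔI = (6,101 − 4,600)/[(4,600+6,101)/2] = 1501/5350.5 ≈ 0.2805.
E_I = %ΔQ/%ΔI ≈ 0.227.
E_I ∈ (0,1): normal good (necessity).

necessity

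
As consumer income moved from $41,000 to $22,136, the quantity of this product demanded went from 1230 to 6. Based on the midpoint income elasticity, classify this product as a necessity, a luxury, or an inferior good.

luxury

%ΔQ = (6 − 1230)/[(1230+6)/2] = -1224/618 ≈ -1.9806.
%ΔM = (22,136 − 41,000)/[(41,000+22,136)/2] = -18864/31568 ≈ -0.5976.
E_I = %ΔQ/%ΔM ≈ 3.314.
E_I > 1: normal good (luxury).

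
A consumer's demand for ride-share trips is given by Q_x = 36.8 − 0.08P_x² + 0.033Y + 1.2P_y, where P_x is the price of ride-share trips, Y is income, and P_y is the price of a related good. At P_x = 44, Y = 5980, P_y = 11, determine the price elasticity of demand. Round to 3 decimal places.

At the given point, Q_x = 36.8 − 0.08(44)² + 0.033(5980) + 1.2(11) = 36.8 − 154.88 + 197.34 + 13.2 = 92.46.
∂Q_x/∂P_x = −2·0.08·P_x = -7.04, so E_p = -7.04·(44/92.46) ≈ -3.350.
|E_p| > 1: demand is elastic.

-3.350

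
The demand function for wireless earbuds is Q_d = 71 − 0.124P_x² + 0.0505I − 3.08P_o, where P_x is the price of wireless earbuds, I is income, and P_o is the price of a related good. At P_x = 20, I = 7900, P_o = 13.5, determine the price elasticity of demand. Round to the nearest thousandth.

-0.262

At the given point, Q_d = 71 − 0.124(20)² + 0.0505(7900) − 3.08(13.5) = 71 − 49.6 + 398.95 − 41.58 = 378.77.
∂Q_d/∂P_x = −2·0.124·P_x = -4.96, so E_p = -4.96·(20/378.77) ≈ -0.262.
|E_p| < 1: demand is inelastic.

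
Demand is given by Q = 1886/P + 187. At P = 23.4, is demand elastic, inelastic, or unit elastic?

inelastic

At P = 23.4, Q = 267.5983.
dQ/dP = −1886/P² = −3.4444.
Point elasticity E = (dQ/dP)·(P/Q) = -3.4444 × 23.4/267.5983 ≈ -0.301.
|E| ≈ 0.301 < 1, so demand is inelastic.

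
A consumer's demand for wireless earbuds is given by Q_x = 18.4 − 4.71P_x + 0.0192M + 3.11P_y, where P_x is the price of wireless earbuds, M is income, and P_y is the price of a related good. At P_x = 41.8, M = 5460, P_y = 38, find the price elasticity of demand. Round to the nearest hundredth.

Q_x = 18.4 − 4.71(41.8) + 0.0192(5460) + 3.11(38) = 18.4 − 196.878 + 104.832 + 118.18 = 44.534.
∂Q_x/∂P_x = −4.71, so E_p = (−4.71)·(41.8/44.534) ≈ -4.42.
|E_p| > 1: demand is elastic.

-4.42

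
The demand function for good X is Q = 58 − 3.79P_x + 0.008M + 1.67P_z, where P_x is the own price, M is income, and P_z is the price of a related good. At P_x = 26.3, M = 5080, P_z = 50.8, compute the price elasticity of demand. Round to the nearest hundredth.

Evaluating quantity at (P_x, M, P_z) gives Q = 58 − 3.79(26.3) + 0.008(5080) + 1.67(50.8) = 58 − 99.677 + 40.64 + 84.836 = 83.799.
∂Q/∂P_x = −3.79, so E_p = (−3.79)·(26.3/83.799) ≈ -1.19.
|E_p| > 1: demand is elastic.

-1.19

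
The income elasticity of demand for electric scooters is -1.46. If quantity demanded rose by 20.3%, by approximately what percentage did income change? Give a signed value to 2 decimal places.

%ΔQ ≈ E × %ΔI ⇒ %ΔI = %ΔQ / E = (20.3%)/(-1.46) ≈ -13.90%.

-13.90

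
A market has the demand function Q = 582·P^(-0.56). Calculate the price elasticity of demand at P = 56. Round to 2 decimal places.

-0.56

For a Cobb–Douglas (constant-elasticity) form Q = A·P^α·…, the elasticity with respect to P equals the exponent α at every point.
Here the exponent on P is -0.56, so the price elasticity of demand is -0.56.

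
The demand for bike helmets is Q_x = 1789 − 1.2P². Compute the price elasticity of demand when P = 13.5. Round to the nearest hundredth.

-0.28

At P = 13.5, Q_x = 1570.3.
dQ_x/dP = −2·1.2·P = −32.4.
Point elasticity E = (dQ_x/dP)·(P/Q_x) = -32.4 × 13.5/1570.3 ≈ -0.28.
|E| < 1, so demand is inelastic at this price.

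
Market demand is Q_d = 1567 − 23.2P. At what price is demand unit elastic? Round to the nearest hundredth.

For linear demand Q_d = a − bP, E = −bP/(a − bP). |E| = 1 ⇒ bP = a − bP ⇒ P = a/(2b).
P = 1567/(2·23.2) ≈ 33.77.

33.77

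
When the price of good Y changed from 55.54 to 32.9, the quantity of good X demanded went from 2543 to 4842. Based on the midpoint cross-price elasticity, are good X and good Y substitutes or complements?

%ΔQ_x = (4842 − 2543)/[(2543+4842)/2] = 2299/3692.5 ≈ 0.6226.
%ΔP_y = (32.9 − 55.54)/[(55.54+32.9)/2] ≈ -0.5120.
E_xy = 0.6226/-0.5120 ≈ -1.216.
E_xy < 0, so the goods are complements.

complements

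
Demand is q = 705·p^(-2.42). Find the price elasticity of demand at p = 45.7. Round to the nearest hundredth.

-2.42

For a Cobb–Douglas (constant-elasticity) form q = A·p^α·…, the elasticity with respect to p equals the exponent α at every point.
Here the exponent on p is -2.42, so the price elasticity of demand is -2.42.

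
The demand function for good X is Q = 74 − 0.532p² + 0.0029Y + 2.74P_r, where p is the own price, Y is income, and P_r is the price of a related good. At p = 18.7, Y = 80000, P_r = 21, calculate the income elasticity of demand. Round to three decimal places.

At the given point, Q = 74 − 0.532(18.7)² + 0.0029(80000) + 2.74(21) = 74 − 186.0351 + 232 + 57.54 = 177.5049.
∂Q/∂Y = +0.0029, so E_I = 0.0029·(80000/177.5049) ≈ 1.307.
E_I > 1: normal good (luxury).

1.307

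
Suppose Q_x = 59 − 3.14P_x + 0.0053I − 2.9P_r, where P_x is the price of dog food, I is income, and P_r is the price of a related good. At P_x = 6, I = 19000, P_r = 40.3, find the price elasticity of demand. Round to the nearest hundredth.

-0.79

Evaluating quantity at (P_x, I, P_r) gives Q_x = 59 − 3.14(6) + 0.0053(19000) − 2.9(40.3) = 59 − 18.84 + 100.7 − 116.87 = 23.99.
∂Q_x/∂P_x = −3.14, so E_p = (−3.14)·(6/23.99) ≈ -0.79.
|E_p| < 1: demand is inelastic.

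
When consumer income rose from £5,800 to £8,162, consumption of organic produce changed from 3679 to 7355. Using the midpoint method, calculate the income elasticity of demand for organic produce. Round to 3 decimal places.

1.969

%ΔQ = (7355 − 3679)/[(3679+7355)/2] = 3676/5517 ≈ 0.6663.
%ΔY = (8,162 − 5,800)/[(5,800+8,162)/2] = 2362/6981 ≈ 0.3383.
E_I = %ΔQ/%ΔY ≈ 1.969.
E_I > 1: normal good (luxury).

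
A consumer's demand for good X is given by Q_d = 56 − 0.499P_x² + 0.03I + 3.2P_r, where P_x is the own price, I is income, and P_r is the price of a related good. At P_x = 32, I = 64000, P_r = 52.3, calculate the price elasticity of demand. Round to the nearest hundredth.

Substituting, Q_d = 56 − 0.499(32)² + 0.03(64000) + 3.2(52.3) = 56 − 510.976 + 1920 + 167.36 = 1632.384.
∂Q_d/∂P_x = −2·0.499·P_x = -31.936, so E_p = -31.936·(32/1632.384) ≈ -0.63.
|E_p| < 1: demand is inelastic.

-0.63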